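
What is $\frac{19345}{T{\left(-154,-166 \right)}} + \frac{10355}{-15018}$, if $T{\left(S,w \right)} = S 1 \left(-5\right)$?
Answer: $\frac{14127493}{578193} \approx 24.434$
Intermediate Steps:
$T{\left(S,w \right)} = - 5 S$ ($T{\left(S,w \right)} = S \left(-5\right) = - 5 S$)
$\frac{19345}{T{\left(-154,-166 \right)}} + \frac{10355}{-15018} = \frac{19345}{\left(-5\right) \left(-154\right)} + \frac{10355}{-15018} = \frac{19345}{770} + 10355 \left(- \frac{1}{15018}\right) = 19345 \cdot \frac{1}{770} - \frac{10355}{15018} = \frac{3869}{154} - \frac{10355}{15018} = \frac{14127493}{578193}$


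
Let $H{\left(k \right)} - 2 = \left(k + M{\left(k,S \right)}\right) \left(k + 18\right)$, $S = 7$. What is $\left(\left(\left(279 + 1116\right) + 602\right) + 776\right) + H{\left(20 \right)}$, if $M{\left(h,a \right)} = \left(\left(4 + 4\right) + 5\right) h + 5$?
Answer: $13605$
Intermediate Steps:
$M{\left(h,a \right)} = 5 + 13 h$ ($M{\left(h,a \right)} = \left(8 + 5\right) h + 5 = 13 h + 5 = 5 + 13 h$)
$H{\left(k \right)} = 2 + \left(5 + 14 k\right) \left(18 + k\right)$ ($H{\left(k \right)} = 2 + \left(k + \left(5 + 13 k\right)\right) \left(k + 18\right) = 2 + \left(5 + 14 k\right) \left(18 + k\right)$)
$\left(\left(\left(279 + 1116\right) + 602\right) + 776\right) + H{\left(20 \right)} = \left(\left(\left(279 + 1116\right) + 602\right) + 776\right) + \left(92 + 14 \cdot 20^{2} + 257 \cdot 20\right) = \left(\left(1395 + 602\right) + 776\right) + \left(92 + 14 \cdot 400 + 5140\right) = \left(1997 + 776\right) + \left(92 + 5600 + 5140\right) = 2773 + 10832 = 13605$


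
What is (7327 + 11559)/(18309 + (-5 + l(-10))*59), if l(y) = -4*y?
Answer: 9443/10187 ≈ 0.92697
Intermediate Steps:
(7327 + 11559)/(18309 + (-5 + l(-10))*59) = (7327 + 11559)/(18309 + (-5 - 4*(-10))*59) = 18886/(18309 + (-5 + 40)*59) = 18886/(18309 + 35*59) = 18886/(18309 + 2065) = 18886/20374 = 18886*(1/20374) = 9443/10187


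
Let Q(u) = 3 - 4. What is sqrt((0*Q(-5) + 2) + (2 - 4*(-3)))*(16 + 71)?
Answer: 348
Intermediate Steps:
Q(u) = -1
sqrt((0*Q(-5) + 2) + (2 - 4*(-3)))*(16 + 71) = sqrt((0*(-1) + 2) + (2 - 4*(-3)))*(16 + 71) = sqrt((0 + 2) + (2 + 12))*87 = sqrt(2 + 14)*87 = sqrt(16)*87 = 4*87 = 348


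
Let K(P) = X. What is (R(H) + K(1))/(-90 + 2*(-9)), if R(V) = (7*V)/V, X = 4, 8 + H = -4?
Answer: -11/108 ≈ -0.10185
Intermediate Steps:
H = -12 (H = -8 - 4 = -12)
K(P) = 4
R(V) = 7
(R(H) + K(1))/(-90 + 2*(-9)) = (7 + 4)/(-90 + 2*(-9)) = 11/(-90 - 18) = 11/(-108) = 11*(-1/108) = -11/108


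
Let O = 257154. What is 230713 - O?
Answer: -26441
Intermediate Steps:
230713 - O = 230713 - 1*257154 = 230713 - 257154 = -26441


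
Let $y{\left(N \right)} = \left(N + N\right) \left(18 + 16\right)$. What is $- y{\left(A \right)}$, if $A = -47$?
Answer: $3196$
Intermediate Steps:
$y{\left(N \right)} = 68 N$ ($y{\left(N \right)} = 2 N 34 = 68 N$)
$- y{\left(A \right)} = - 68 \left(-47\right) = \left(-1\right) \left(-3196\right) = 3196$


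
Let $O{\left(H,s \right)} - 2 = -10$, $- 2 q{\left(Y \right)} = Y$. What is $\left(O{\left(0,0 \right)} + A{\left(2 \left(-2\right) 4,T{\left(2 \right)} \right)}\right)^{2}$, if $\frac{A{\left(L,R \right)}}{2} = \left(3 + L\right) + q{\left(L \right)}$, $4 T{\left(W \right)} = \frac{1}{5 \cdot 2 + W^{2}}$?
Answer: $324$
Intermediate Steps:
$q{\left(Y \right)} = - \frac{Y}{2}$
$O{\left(H,s \right)} = -8$ ($O{\left(H,s \right)} = 2 - 10 = -8$)
$T{\left(W \right)} = \frac{1}{4 \left(10 + W^{2}\right)}$ ($T{\left(W \right)} = \frac{1}{4 \left(5 \cdot 2 + W^{2}\right)} = \frac{1}{4 \left(10 + W^{2}\right)}$)
$A{\left(L,R \right)} = 6 + L$ ($A{\left(L,R \right)} = 2 \left(\left(3 + L\right) - \frac{L}{2}\right) = 2 \left(3 + \frac{L}{2}\right) = 6 + L$)
$\left(O{\left(0,0 \right)} + A{\left(2 \left(-2\right) 4,T{\left(2 \right)} \right)}\right)^{2} = \left(-8 + \left(6 + 2 \left(-2\right) 4\right)\right)^{2} = \left(-8 + \left(6 - 16\right)\right)^{2} = \left(-8 - 10\right)^{2} = \left(-18\right)^{2} = 324$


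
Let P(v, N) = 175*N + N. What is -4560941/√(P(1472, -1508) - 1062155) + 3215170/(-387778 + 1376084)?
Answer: 1607585/494153 + 4560941*I*√147507/442521 ≈ 3.2532 + 3958.5*I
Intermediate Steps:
P(v, N) = 176*N
-4560941/√(P(1472, -1508) - 1062155) + 3215170/(-387778 + 1376084) = -4560941/√(176*(-1508) - 1062155) + 3215170/(-387778 + 1376084) = -4560941/√(-265408 - 1062155) + 3215170/988306 = -4560941*(-I*√147507/442521) + 3215170*(1/988306) = -4560941*(-I*√147507/442521) + 1607585/494153 = -(-4560941)*I*√147507/442521 + 1607585/494153 = 4560941*I*√147507/442521 + 1607585/494153 = 1607585/494153 + 4560941*I*√147507/442521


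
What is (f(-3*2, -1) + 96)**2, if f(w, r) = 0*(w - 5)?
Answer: 9216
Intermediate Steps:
f(w, r) = 0 (f(w, r) = 0*(-5 + w) = 0)
(f(-3*2, -1) + 96)**2 = (0 + 96)**2 = 96**2 = 9216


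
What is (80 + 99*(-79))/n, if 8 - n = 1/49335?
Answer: -381902235/394679 ≈ -967.63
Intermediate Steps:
n = 394679/49335 (n = 8 - 1/49335 = 394679/49335 ≈ 8.0000)
(80 + 99*(-79))/n = (80 + 99*(-79))/(394679/49335) = (80 - 7821)*(49335/394679) = -7741*49335/394679 = -381902235/394679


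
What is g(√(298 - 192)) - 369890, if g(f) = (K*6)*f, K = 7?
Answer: -369890 + 42*√106 ≈ -3.6946e+5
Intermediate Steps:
g(f) = 42*f (g(f) = (7*6)*f = 42*f)
g(√(298 - 192)) - 369890 = 42*√(298 - 192) - 369890 = 42*√106 - 369890 = -369890 + 42*√106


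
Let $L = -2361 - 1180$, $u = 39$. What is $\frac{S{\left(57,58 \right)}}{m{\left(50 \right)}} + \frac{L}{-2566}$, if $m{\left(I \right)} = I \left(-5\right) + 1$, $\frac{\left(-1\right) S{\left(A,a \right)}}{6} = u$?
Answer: $\frac{494051}{212978} \approx 2.3197$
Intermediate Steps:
$S{\left(A,a \right)} = -234$ ($S{\left(A,a \right)} = \left(-6\right) 39 = -234$)
$L = -3541$ ($L = -2361 - 1180 = -3541$)
$m{\left(I \right)} = 1 - 5 I$ ($m{\left(I \right)} = - 5 I + 1 = 1 - 5 I$)
$\frac{S{\left(57,58 \right)}}{m{\left(50 \right)}} + \frac{L}{-2566} = - \frac{234}{1 - 250} - \frac{3541}{-2566} = - \frac{234}{1 - 250} - - \frac{3541}{2566} = - \frac{234}{-249} + \frac{3541}{2566} = \left(-234\right) \left(- \frac{1}{249}\right) + \frac{3541}{2566} = \frac{78}{83} + \frac{3541}{2566} = \frac{494051}{212978}$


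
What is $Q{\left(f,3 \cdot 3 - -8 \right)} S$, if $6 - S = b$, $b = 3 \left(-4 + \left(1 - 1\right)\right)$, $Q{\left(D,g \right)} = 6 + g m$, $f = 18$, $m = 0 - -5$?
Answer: $1638$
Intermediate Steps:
$m = 5$ ($m = 0 + 5 = 5$)
$Q{\left(D,g \right)} = 6 + 5 g$ ($Q{\left(D,g \right)} = 6 + g 5 = 6 + 5 g$)
$b = -12$ ($b = 3 \left(-4 + 0\right) = 3 \left(-4\right) = -12$)
$S = 18$ ($S = 6 - -12 = 6 + 12 = 18$)
$Q{\left(f,3 \cdot 3 - -8 \right)} S = \left(6 + 5 \left(3 \cdot 3 - -8\right)\right) 18 = \left(6 + 5 \left(9 + 8\right)\right) 18 = \left(6 + 5 \cdot 17\right) 18 = \left(6 + 85\right) 18 = 91 \cdot 18 = 1638$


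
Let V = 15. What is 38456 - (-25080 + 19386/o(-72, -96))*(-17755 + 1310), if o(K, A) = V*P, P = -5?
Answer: -2083264238/5 ≈ -4.1665e+8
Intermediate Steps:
o(K, A) = -75 (o(K, A) = 15*(-5) = -75)
38456 - (-25080 + 19386/o(-72, -96))*(-17755 + 1310) = 38456 - (-25080 + 19386/(-75))*(-17755 + 1310) = 38456 - (-25080 + 19386*(-1/75))*(-16445) = 38456 - (-25080 - 6462/25)*(-16445) = 38456 - (-633462)*(-16445)/25 = 38456 - 1*2083456518/5 = 38456 - 2083456518/5 = -2083264238/5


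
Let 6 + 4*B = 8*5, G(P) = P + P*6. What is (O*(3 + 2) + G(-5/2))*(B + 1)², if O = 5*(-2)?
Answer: -48735/8 ≈ -6091.9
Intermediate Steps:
G(P) = 7*P (G(P) = P + 6*P = 7*P)
B = 17/2 (B = -3/2 + (8*5)/4 = -3/2 + (¼)*40 = -3/2 + 10 = 17/2 ≈ 8.5000)
O = -10
(O*(3 + 2) + G(-5/2))*(B + 1)² = (-10*(3 + 2) + 7*(-5/2))*(17/2 + 1)² = (-10*5 + 7*(-5*½))*(19/2)² = (-50 + 7*(-5/2))*(361/4) = (-50 - 35/2)*(361/4) = -135/2*361/4 = -48735/8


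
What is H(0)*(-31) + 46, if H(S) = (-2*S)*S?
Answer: 46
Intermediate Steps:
H(S) = -2*S²
H(0)*(-31) + 46 = -2*0²*(-31) + 46 = -2*0*(-31) + 46 = 0*(-31) + 46 = 0 + 46 = 46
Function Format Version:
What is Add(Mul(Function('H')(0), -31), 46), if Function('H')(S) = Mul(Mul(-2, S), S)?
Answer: 46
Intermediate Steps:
Function('H')(S) = Mul(-2, Pow(S, 2))
Add(Mul(Function('H')(0), -31), 46) = Add(Mul(Mul(-2, Pow(0, 2)), -31), 46) = Add(Mul(Mul(-2, 0), -31), 46) = Add(Mul(0, -31), 46) = Add(0, 46) = 46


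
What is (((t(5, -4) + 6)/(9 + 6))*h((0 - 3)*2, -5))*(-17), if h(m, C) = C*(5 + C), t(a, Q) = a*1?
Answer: 0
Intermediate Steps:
t(a, Q) = a
(((t(5, -4) + 6)/(9 + 6))*h((0 - 3)*2, -5))*(-17) = (((5 + 6)/(9 + 6))*(-5*(5 - 5)))*(-17) = ((11/15)*(-5*0))*(-17) = ((11*(1/15))*0)*(-17) = ((11/15)*0)*(-17) = 0*(-17) = 0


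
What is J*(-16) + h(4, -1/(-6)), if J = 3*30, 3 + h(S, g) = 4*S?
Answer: -1427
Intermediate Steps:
h(S, g) = -3 + 4*S
J = 90
J*(-16) + h(4, -1/(-6)) = 90*(-16) + (-3 + 4*4) = -1440 + (-3 + 16) = -1440 + 13 = -1427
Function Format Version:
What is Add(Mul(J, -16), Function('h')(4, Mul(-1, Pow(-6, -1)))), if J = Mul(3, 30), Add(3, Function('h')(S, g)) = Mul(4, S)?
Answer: -1427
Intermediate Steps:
Function('h')(S, g) = Add(-3, Mul(4, S))
J = 90
Add(Mul(J, -16), Function('h')(4, Mul(-1, Pow(-6, -1)))) = Add(Mul(90, -16), Add(-3, Mul(4, 4))) = Add(-1440, Add(-3, 16)) = Add(-1440, 13) = -1427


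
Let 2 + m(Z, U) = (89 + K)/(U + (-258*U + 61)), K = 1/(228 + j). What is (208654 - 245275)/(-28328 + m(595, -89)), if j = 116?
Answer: 288913908816/223503725063 ≈ 1.2927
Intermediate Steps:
K = 1/344 (K = 1/(228 + 116) = 1/344 ≈ 0.0029070)
m(Z, U) = -2 + 30617/(344*(61 - 257*U)) (m(Z, U) = -2 + (89 + 1/344)/(U + (-258*U + 61)) = -2 + 30617/(344*(U + (61 - 258*U))) = -2 + 30617/(344*(61 - 257*U)))
(208654 - 245275)/(-28328 + m(595, -89)) = (208654 - 245275)/(-28328 + (11351 - 176816*(-89))/(344*(-61 + 257*(-89)))) = -36621/(-28328 + (11351 + 15736624)/(344*(-61 - 22873))) = -36621/(-28328 + (1/344)*15747975/(-22934)) = -36621/(-28328 + (1/344)*(-1/22934)*15747975) = -36621/(-28328 - 15747975/7889296) = -36621/(-223503725063/7889296) = -36621*(-7889296/223503725063) = 288913908816/223503725063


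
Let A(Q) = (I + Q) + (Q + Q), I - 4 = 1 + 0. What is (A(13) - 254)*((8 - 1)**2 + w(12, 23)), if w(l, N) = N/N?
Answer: -10500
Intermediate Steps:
I = 5 (I = 4 + (1 + 0) = 4 + 1 = 5)
w(l, N) = 1
A(Q) = 5 + 3*Q (A(Q) = (5 + Q) + (Q + Q) = (5 + Q) + 2*Q = 5 + 3*Q)
(A(13) - 254)*((8 - 1)**2 + w(12, 23)) = ((5 + 3*13) - 254)*((8 - 1)**2 + 1) = ((5 + 39) - 254)*(7**2 + 1) = (44 - 254)*(49 + 1) = -210*50 = -10500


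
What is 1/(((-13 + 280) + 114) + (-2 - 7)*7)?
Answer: 1/318 ≈ 0.0031447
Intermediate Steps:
1/(((-13 + 280) + 114) + (-2 - 7)*7) = 1/((267 + 114) - 9*7) = 1/(381 - 63) = 1/318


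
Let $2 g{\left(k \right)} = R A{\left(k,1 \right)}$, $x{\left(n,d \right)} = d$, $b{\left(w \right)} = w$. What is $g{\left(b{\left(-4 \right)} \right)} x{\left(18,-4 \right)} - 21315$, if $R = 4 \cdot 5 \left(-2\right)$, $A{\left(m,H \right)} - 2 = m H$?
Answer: $-21475$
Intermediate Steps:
$A{\left(m,H \right)} = 2 + H m$ ($A{\left(m,H \right)} = 2 + m H = 2 + H m$)
$R = -40$ ($R = 20 \left(-2\right) = -40$)
$g{\left(k \right)} = -40 - 20 k$ ($g{\left(k \right)} = \frac{\left(-40\right) \left(2 + 1 k\right)}{2} = \frac{\left(-40\right) \left(2 + k\right)}{2} = \frac{-80 - 40 k}{2} = -40 - 20 k$)
$g{\left(b{\left(-4 \right)} \right)} x{\left(18,-4 \right)} - 21315 = \left(-40 - -80\right) \left(-4\right) - 21315 = \left(-40 + 80\right) \left(-4\right) - 21315 = 40 \left(-4\right) - 21315 = -160 - 21315 = -21475$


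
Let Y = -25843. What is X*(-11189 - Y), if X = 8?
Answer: 117232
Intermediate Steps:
X*(-11189 - Y) = 8*(-11189 - 1*(-25843)) = 8*(-11189 + 25843) = 8*14654 = 117232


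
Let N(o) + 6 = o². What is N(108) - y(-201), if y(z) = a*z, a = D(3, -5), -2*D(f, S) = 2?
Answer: 11457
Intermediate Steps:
D(f, S) = -1 (D(f, S) = -½*2 = -1)
a = -1
y(z) = -z
N(o) = -6 + o²
N(108) - y(-201) = (-6 + 108²) - (-1)*(-201) = (-6 + 11664) - 1*201 = 11658 - 201 = 11457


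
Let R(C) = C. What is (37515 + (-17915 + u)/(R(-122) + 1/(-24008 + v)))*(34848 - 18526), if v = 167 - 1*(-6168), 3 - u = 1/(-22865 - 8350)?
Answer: 13790723987678358308/22434293335 ≈ 6.1472e+8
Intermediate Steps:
u = 93646/31215 (u = 3 - 1/(-22865 - 8350) = 3 - 1/(-31215) = 3 - 1*(-1/31215) = 3 + 1/31215 = 93646/31215 ≈ 3.0000)
v = 6335 (v = 167 + 6168 = 6335)
(37515 + (-17915 + u)/(R(-122) + 1/(-24008 + v)))*(34848 - 18526) = (37515 + (-17915 + 93646/31215)/(-122 + 1/(-24008 + 6335)))*(34848 - 18526) = (37515 - 559123079/(31215*(-122 + 1/(-17673))))*16322 = (37515 - 559123079/(31215*(-122 - 1/17673)))*16322 = (37515 - 559123079/(31215*(-2156107/17673)))*16322 = (37515 - 559123079/31215*(-17673/2156107))*16322 = (37515 + 3293794058389/22434293335)*16322 = (844916308520914/22434293335)*16322 = 13790723987678358308/22434293335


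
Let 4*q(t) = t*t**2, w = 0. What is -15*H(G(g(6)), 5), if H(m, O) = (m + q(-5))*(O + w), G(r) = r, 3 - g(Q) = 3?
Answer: 9375/4 ≈ 2343.8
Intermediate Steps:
g(Q) = 0 (g(Q) = 3 - 1*3 = 3 - 3 = 0)
q(t) = t**3/4 (q(t) = (t*t**2)/4 = t**3/4)
H(m, O) = O*(-125/4 + m) (H(m, O) = (m + (1/4)*(-5)**3)*(O + 0) = (m + (1/4)*(-125))*O = (m - 125/4)*O = (-125/4 + m)*O = O*(-125/4 + m))
-15*H(G(g(6)), 5) = -15*5*(-125 + 4*0)/4 = -15*5*(-125 + 0)/4 = -15*5*(-125)/4 = -15*(-625/4) = 9375/4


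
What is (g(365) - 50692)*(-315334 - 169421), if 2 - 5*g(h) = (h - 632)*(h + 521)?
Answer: 1638084096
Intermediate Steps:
g(h) = ⅖ - (-632 + h)*(521 + h)/5 (g(h) = ⅖ - (h - 632)*(h + 521)/5 = ⅖ - (-632 + h)*(521 + h)/5)
(g(365) - 50692)*(-315334 - 169421) = ((329274/5 - ⅕*365² + (111/5)*365) - 50692)*(-315334 - 169421) = ((329274/5 - ⅕*133225 + 8103) - 50692)*(-484755) = ((329274/5 - 26645 + 8103) - 50692)*(-484755) = (236564/5 - 50692)*(-484755) = -16896/5*(-484755) = 1638084096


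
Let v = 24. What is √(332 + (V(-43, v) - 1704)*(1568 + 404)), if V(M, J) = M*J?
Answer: 2*I*√1348765 ≈ 2322.7*I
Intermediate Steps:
V(M, J) = J*M
√(332 + (V(-43, v) - 1704)*(1568 + 404)) = √(332 + (24*(-43) - 1704)*(1568 + 404)) = √(332 + (-1032 - 1704)*1972) = √(332 - 2736*1972) = √(332 - 5395392) = √(-5395060) = 2*I*√1348765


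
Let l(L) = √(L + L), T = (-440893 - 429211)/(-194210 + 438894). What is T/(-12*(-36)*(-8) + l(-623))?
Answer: 375884928/365349364061 + 108763*I*√1246/365349364061 ≈ 0.0010288 + 1.0508e-5*I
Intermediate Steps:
T = -217526/61171 (T = -870104/244684 = -870104*1/244684 = -217526/61171 ≈ -3.5560)
l(L) = √2*√L (l(L) = √(2*L) = √2*√L)
T/(-12*(-36)*(-8) + l(-623)) = -217526/(61171*(-12*(-36)*(-8) + √2*√(-623))) = -217526/(61171*(432*(-8) + √2*(I*√623))) = -217526/(61171*(-3456 + I*√1246))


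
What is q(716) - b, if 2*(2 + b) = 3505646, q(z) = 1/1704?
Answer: -2986806983/1704 ≈ -1.7528e+6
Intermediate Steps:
q(z) = 1/1704
b = 1752821 (b = -2 + (½)*3505646 = -2 + 1752823 = 1752821)
q(716) - b = 1/1704 - 1*1752821 = 1/1704 - 1752821 = -2986806983/1704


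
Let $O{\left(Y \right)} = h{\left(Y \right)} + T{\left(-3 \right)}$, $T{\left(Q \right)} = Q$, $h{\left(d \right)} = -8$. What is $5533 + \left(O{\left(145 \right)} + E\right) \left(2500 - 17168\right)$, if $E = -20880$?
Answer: $306434721$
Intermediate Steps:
$O{\left(Y \right)} = -11$ ($O{\left(Y \right)} = -8 - 3 = -11$)
$5533 + \left(O{\left(145 \right)} + E\right) \left(2500 - 17168\right) = 5533 + \left(-11 - 20880\right) \left(2500 - 17168\right) = 5533 - -306429188 = 5533 + 306429188 = 306434721$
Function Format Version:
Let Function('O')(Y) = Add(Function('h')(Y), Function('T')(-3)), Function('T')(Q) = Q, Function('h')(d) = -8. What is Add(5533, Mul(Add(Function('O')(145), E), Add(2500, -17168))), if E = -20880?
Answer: 306434721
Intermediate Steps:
Function('O')(Y) = -11 (Function('O')(Y) = Add(-8, -3) = -11)
Add(5533, Mul(Add(Function('O')(145), E), Add(2500, -17168))) = Add(5533, Mul(Add(-11, -20880), Add(2500, -17168))) = Add(5533, Mul(-20891, -14668)) = Add(5533, 306429188) = 306434721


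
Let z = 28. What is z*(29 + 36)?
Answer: 1820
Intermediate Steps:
z*(29 + 36) = 28*(29 + 36) = 28*65 = 1820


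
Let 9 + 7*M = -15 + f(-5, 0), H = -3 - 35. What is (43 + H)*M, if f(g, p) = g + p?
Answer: -145/7 ≈ -20.714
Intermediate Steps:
H = -38
M = -29/7 (M = -9/7 + (-15 + (-5 + 0))/7 = -9/7 + (-15 - 5)/7 = -9/7 + (⅐)*(-20) = -9/7 - 20/7 = -29/7 ≈ -4.1429)
(43 + H)*M = (43 - 38)*(-29/7) = 5*(-29/7) = -145/7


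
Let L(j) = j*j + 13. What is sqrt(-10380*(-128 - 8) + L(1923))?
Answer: 7*sqrt(104278) ≈ 2260.4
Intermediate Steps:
L(j) = 13 + j**2 (L(j) = j**2 + 13 = 13 + j**2)
sqrt(-10380*(-128 - 8) + L(1923)) = sqrt(-10380*(-128 - 8) + (13 + 1923**2)) = sqrt(-10380*(-136) + (13 + 3697929)) = sqrt(1411680 + 3697942) = sqrt(5109622) = 7*sqrt(104278)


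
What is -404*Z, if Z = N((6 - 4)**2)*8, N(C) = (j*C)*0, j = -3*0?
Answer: 0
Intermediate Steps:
j = 0
N(C) = 0 (N(C) = (0*C)*0 = 0*0 = 0)
Z = 0 (Z = 0*8 = 0)
-404*Z = -404*0 = 0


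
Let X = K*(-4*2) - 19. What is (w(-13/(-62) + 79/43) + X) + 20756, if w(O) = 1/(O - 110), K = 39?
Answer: 5878373609/287803 ≈ 20425.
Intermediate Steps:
X = -331 (X = 39*(-4*2) - 19 = 39*(-8) - 19 = -312 - 19 = -331)
w(O) = 1/(-110 + O)
(w(-13/(-62) + 79/43) + X) + 20756 = (1/(-110 + (-13/(-62) + 79/43)) - 331) + 20756 = (1/(-110 + (-13*(-1/62) + 79*(1/43))) - 331) + 20756 = (1/(-110 + (13/62 + 79/43)) - 331) + 20756 = (1/(-110 + 5457/2666) - 331) + 20756 = (1/(-287803/2666) - 331) + 20756 = (-2666/287803 - 331) + 20756 = -95265459/287803 + 20756 = 5878373609/287803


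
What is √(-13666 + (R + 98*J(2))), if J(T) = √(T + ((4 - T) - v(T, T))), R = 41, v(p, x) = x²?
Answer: 5*I*√545 ≈ 116.73*I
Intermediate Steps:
J(T) = √(4 - T²) (J(T) = √(T + ((4 - T) - T²)) = √(T + (4 - T - T²)) = √(4 - T²))
√(-13666 + (R + 98*J(2))) = √(-13666 + (41 + 98*√(4 - 1*2²))) = √(-13666 + (41 + 98*√(4 - 1*4))) = √(-13666 + (41 + 98*√(4 - 4))) = √(-13666 + (41 + 98*√0)) = √(-13666 + (41 + 98*0)) = √(-13666 + (41 + 0)) = √(-13666 + 41) = √(-13625) = 5*I*√545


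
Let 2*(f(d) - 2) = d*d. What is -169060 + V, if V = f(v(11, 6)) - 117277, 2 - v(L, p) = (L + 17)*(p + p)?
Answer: -230557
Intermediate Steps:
v(L, p) = 2 - 2*p*(17 + L) (v(L, p) = 2 - (L + 17)*(p + p) = 2 - (17 + L)*2*p = 2 - 2*p*(17 + L))
f(d) = 2 + d²/2 (f(d) = 2 + (d*d)/2 = 2 + d²/2)
V = -61497 (V = (2 + (2 - 34*6 - 2*11*6)²/2) - 117277 = (2 + (2 - 204 - 132)²/2) - 117277 = (2 + (½)*(-334)²) - 117277 = (2 + (½)*111556) - 117277 = (2 + 55778) - 117277 = 55780 - 117277 = -61497)
-169060 + V = -169060 - 61497 = -230557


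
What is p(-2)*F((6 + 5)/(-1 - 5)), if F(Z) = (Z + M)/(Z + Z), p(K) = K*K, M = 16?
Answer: -170/11 ≈ -15.455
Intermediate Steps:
p(K) = K**2
F(Z) = (16 + Z)/(2*Z) (F(Z) = (Z + 16)/(Z + Z) = (16 + Z)/((2*Z)) = (16 + Z)*(1/(2*Z)) = (16 + Z)/(2*Z))
p(-2)*F((6 + 5)/(-1 - 5)) = (-2)**2*((16 + (6 + 5)/(-1 - 5))/(2*(((6 + 5)/(-1 - 5))))) = 4*((16 + 11/(-6))/(2*((11/(-6))))) = 4*((16 + 11*(-1/6))/(2*((11*(-1/6))))) = 4*((16 - 11/6)/(2*(-11/6))) = 4*((1/2)*(-6/11)*(85/6)) = 4*(-85/22) = -170/11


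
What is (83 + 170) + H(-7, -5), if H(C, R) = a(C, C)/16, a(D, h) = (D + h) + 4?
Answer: 2019/8 ≈ 252.38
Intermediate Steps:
a(D, h) = 4 + D + h
H(C, R) = ¼ + C/8 (H(C, R) = (4 + C + C)/16 = (4 + 2*C)*(1/16) = ¼ + C/8)
(83 + 170) + H(-7, -5) = (83 + 170) + (¼ + (⅛)*(-7)) = 253 + (¼ - 7/8) = 253 - 5/8 = 2019/8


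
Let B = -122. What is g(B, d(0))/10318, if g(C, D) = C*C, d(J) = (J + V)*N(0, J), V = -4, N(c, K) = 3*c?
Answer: 7442/5159 ≈ 1.4425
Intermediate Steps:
d(J) = 0 (d(J) = (J - 4)*(3*0) = (-4 + J)*0 = 0)
g(C, D) = C²
g(B, d(0))/10318 = (-122)²/10318 = 14884*(1/10318) = 7442/5159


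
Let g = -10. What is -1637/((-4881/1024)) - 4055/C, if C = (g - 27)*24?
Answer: 167592911/481592 ≈ 348.00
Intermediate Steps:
C = -888 (C = (-10 - 27)*24 = -37*24 = -888)
-1637/((-4881/1024)) - 4055/C = -1637/((-4881/1024)) - 4055/(-888) = -1637/((-4881*1/1024)) - 4055*(-1/888) = -1637/(-4881/1024) + 4055/888 = -1637*(-1024/4881) + 4055/888 = 1676288/4881 + 4055/888 = 167592911/481592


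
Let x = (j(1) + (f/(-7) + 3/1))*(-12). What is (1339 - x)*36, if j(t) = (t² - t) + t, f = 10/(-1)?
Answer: 353844/7 ≈ 50549.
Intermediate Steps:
f = -10 (f = 10*(-1) = -10)
j(t) = t²
x = -456/7 (x = (1² + (-10/(-7) + 3/1))*(-12) = (1 + (-10*(-⅐) + 3*1))*(-12) = (1 + (10/7 + 3))*(-12) = (1 + 31/7)*(-12) = (38/7)*(-12) = -456/7 ≈ -65.143)
(1339 - x)*36 = (1339 - 1*(-456/7))*36 = (1339 + 456/7)*36 = (9829/7)*36 = 353844/7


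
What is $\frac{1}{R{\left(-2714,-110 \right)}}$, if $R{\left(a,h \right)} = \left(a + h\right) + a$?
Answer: $- \frac{1}{5538} \approx -0.00018057$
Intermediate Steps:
$R{\left(a,h \right)} = h + 2 a$
$\frac{1}{R{\left(-2714,-110 \right)}} = \frac{1}{-110 + 2 \left(-2714\right)} = \frac{1}{-110 - 5428} = \frac{1}{-5538} = - \frac{1}{5538}$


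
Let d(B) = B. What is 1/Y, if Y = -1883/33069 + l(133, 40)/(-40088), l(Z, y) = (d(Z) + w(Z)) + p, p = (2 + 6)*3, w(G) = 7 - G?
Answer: -1325670072/76510843 ≈ -17.327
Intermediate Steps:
p = 24 (p = 8*3 = 24)
l(Z, y) = 31 (l(Z, y) = (Z + (7 - Z)) + 24 = 7 + 24 = 31)
Y = -76510843/1325670072 (Y = -1883/33069 + 31/(-40088) = -1883*1/33069 + 31*(-1/40088) = -1883/33069 - 31/40088 = -76510843/1325670072 ≈ -0.057715)
1/Y = 1/(-76510843/1325670072) = -1325670072/76510843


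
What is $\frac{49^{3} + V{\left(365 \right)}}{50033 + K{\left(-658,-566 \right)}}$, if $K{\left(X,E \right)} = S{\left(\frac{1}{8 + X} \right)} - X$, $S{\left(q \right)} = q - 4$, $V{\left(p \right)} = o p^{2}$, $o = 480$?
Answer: $\frac{41642671850}{32946549} \approx 1263.9$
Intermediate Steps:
$V{\left(p \right)} = 480 p^{2}$
$S{\left(q \right)} = -4 + q$
$K{\left(X,E \right)} = -4 + \frac{1}{8 + X} - X$ ($K{\left(X,E \right)} = \left(-4 + \frac{1}{8 + X}\right) - X = -4 + \frac{1}{8 + X} - X$)
$\frac{49^{3} + V{\left(365 \right)}}{50033 + K{\left(-658,-566 \right)}} = \frac{49^{3} + 480 \cdot 365^{2}}{50033 + \frac{1 - \left(4 - 658\right) \left(8 - 658\right)}{8 - 658}} = \frac{117649 + 480 \cdot 133225}{50033 + \frac{1 - \left(-654\right) \left(-650\right)}{-650}} = \frac{117649 + 63948000}{50033 - \frac{1 - 425100}{650}} = \frac{64065649}{50033 - - \frac{425099}{650}} = \frac{64065649}{50033 + \frac{425099}{650}} = \frac{64065649}{\frac{32946549}{650}} = 64065649 \cdot \frac{650}{32946549} = \frac{41642671850}{32946549}$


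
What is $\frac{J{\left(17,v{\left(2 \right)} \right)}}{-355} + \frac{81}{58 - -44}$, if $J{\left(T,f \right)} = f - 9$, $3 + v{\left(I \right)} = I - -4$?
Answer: $\frac{9789}{12070} \approx 0.81102$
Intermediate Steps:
$v{\left(I \right)} = 1 + I$ ($v{\left(I \right)} = -3 + \left(I - -4\right) = -3 + \left(I + 4\right) = -3 + \left(4 + I\right) = 1 + I$)
$J{\left(T,f \right)} = -9 + f$
$\frac{J{\left(17,v{\left(2 \right)} \right)}}{-355} + \frac{81}{58 - -44} = \frac{-9 + \left(1 + 2\right)}{-355} + \frac{81}{58 - -44} = \left(-9 + 3\right) \left(- \frac{1}{355}\right) + \frac{81}{58 + 44} = \left(-6\right) \left(- \frac{1}{355}\right) + \frac{81}{102} = \frac{6}{355} + 81 \cdot \frac{1}{102} = \frac{6}{355} + \frac{27}{34} = \frac{9789}{12070}$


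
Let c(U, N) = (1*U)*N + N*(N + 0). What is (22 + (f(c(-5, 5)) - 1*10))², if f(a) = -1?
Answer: 121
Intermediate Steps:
c(U, N) = N² + N*U (c(U, N) = U*N + N*N = N*U + N² = N² + N*U)
(22 + (f(c(-5, 5)) - 1*10))² = (22 + (-1 - 1*10))² = (22 + (-1 - 10))² = (22 - 11)² = 11² = 121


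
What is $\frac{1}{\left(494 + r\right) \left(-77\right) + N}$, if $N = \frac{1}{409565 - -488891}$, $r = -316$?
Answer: $- \frac{898456}{12314237935} \approx -7.2961 \cdot 10^{-5}$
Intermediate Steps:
$N = \frac{1}{898456}$ ($N = \frac{1}{409565 + 488891} = \frac{1}{898456} \approx 1.113 \cdot 10^{-6}$)
$\frac{1}{\left(494 + r\right) \left(-77\right) + N} = \frac{1}{\left(494 - 316\right) \left(-77\right) + \frac{1}{898456}} = \frac{1}{178 \left(-77\right) + \frac{1}{898456}} = \frac{1}{-13706 + \frac{1}{898456}} = \frac{1}{- \frac{12314237935}{898456}} = - \frac{898456}{12314237935}$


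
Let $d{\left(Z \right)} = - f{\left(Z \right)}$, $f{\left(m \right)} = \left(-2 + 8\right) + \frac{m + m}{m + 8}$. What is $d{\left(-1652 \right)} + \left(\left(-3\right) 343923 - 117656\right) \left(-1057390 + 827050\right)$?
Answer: $\frac{108815765896208}{411} \approx 2.6476 \cdot 10^{11}$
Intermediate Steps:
$f{\left(m \right)} = 6 + \frac{2 m}{8 + m}$
$d{\left(Z \right)} = - \frac{8 \left(6 + Z\right)}{8 + Z}$
$d{\left(-1652 \right)} + \left(\left(-3\right) 343923 - 117656\right) \left(-1057390 + 827050\right) = \frac{8 \left(-6 - -1652\right)}{8 - 1652} + \left(\left(-3\right) 343923 - 117656\right) \left(-1057390 + 827050\right) = \frac{8 \left(-6 + 1652\right)}{-1644} + \left(-1031769 - 117656\right) \left(-230340\right) = 8 \left(- \frac{1}{1644}\right) 1646 - -264758554500 = - \frac{3292}{411} + 264758554500 = \frac{108815765896208}{411}$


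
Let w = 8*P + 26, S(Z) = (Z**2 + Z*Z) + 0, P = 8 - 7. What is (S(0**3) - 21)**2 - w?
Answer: 407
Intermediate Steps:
P = 1
S(Z) = 2*Z**2 (S(Z) = (Z**2 + Z**2) + 0 = 2*Z**2 + 0 = 2*Z**2)
w = 34 (w = 8*1 + 26 = 8 + 26 = 34)
(S(0**3) - 21)**2 - w = (2*(0**3)**2 - 21)**2 - 1*34 = (2*0**2 - 21)**2 - 34 = (2*0 - 21)**2 - 34 = (0 - 21)**2 - 34 = (-21)**2 - 34 = 441 - 34 = 407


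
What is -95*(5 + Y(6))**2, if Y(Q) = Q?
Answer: -11495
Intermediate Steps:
-95*(5 + Y(6))**2 = -95*(5 + 6)**2 = -95*11**2 = -95*121 = -11495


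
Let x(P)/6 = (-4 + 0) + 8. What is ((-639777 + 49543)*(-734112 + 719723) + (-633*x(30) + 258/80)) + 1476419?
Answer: 339773530249/40 ≈ 8.4943e+9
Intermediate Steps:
x(P) = 24 (x(P) = 6*((-4 + 0) + 8) = 6*(-4 + 8) = 6*4 = 24)
((-639777 + 49543)*(-734112 + 719723) + (-633*x(30) + 258/80)) + 1476419 = ((-639777 + 49543)*(-734112 + 719723) + (-633*24 + 258/80)) + 1476419 = (-590234*(-14389) + (-15192 + 258*(1/80))) + 1476419 = (8492877026 + (-15192 + 129/40)) + 1476419 = (8492877026 - 607551/40) + 1476419 = 339714473489/40 + 1476419 = 339773530249/40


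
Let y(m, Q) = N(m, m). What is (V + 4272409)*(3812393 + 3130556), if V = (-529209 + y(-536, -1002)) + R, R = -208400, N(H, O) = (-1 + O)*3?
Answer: 24530751034361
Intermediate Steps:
N(H, O) = -3 + 3*O
y(m, Q) = -3 + 3*m
V = -739220 (V = (-529209 + (-3 + 3*(-536))) - 208400 = (-529209 + (-3 - 1608)) - 208400 = (-529209 - 1611) - 208400 = -530820 - 208400 = -739220)
(V + 4272409)*(3812393 + 3130556) = (-739220 + 4272409)*(3812393 + 3130556) = 3533189*6942949 = 24530751034361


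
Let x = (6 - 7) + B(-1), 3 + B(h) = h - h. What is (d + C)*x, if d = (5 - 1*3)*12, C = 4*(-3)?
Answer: -48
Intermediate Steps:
C = -12
B(h) = -3 (B(h) = -3 + (h - h) = -3 + 0 = -3)
d = 24 (d = (5 - 3)*12 = 2*12 = 24)
x = -4 (x = (6 - 7) - 3 = -1 - 3 = -4)
(d + C)*x = (24 - 12)*(-4) = 12*(-4) = -48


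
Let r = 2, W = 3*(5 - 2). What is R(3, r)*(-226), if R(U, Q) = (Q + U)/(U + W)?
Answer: -565/6 ≈ -94.167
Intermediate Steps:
W = 9 (W = 3*3 = 9)
R(U, Q) = (Q + U)/(9 + U) (R(U, Q) = (Q + U)/(U + 9) = (Q + U)/(9 + U))
R(3, r)*(-226) = ((2 + 3)/(9 + 3))*(-226) = (5/12)*(-226) = -565/6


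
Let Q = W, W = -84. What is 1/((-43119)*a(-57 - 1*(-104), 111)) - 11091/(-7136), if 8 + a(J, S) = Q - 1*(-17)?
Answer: 35867469311/23077288800 ≈ 1.5542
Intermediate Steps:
Q = -84
a(J, S) = -75 (a(J, S) = -8 + (-84 - 1*(-17)) = -8 + (-84 + 17) = -8 - 67 = -75)
1/((-43119)*a(-57 - 1*(-104), 111)) - 11091/(-7136) = 1/(-43119*(-75)) - 11091/(-7136) = -1/43119*(-1/75) - 11091*(-1/7136) = 1/3233925 + 11091/7136 = 35867469311/23077288800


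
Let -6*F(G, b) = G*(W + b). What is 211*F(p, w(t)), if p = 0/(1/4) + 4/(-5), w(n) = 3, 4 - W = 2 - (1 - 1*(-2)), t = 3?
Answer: 3376/15 ≈ 225.07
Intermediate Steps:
W = 5 (W = 4 - (2 - (1 - 1*(-2))) = 4 - (2 - (1 + 2)) = 4 - (2 - 1*3) = 4 - (2 - 3) = 4 - 1*(-1) = 4 + 1 = 5)
p = -⅘ (p = 0/(¼) + 4*(-⅕) = 0*4 - ⅘ = 0 - ⅘ = -⅘ ≈ -0.80000)
F(G, b) = -G*(5 + b)/6
211*F(p, w(t)) = 211*(-⅙*(-⅘)*(5 + 3)) = 211*(-⅙*(-⅘)*8) = 211*(16/15) = 3376/15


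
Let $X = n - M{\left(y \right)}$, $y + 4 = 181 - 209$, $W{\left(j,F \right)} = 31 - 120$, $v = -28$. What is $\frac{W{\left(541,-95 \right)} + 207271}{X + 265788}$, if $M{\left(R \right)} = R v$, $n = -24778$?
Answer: $\frac{103591}{120057} \approx 0.86285$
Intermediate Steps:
$W{\left(j,F \right)} = -89$
$y = -32$ ($y = -4 + \left(181 - 209\right) = -4 - 28 = -32$)
$M{\left(R \right)} = - 28 R$ ($M{\left(R \right)} = R \left(-28\right) = - 28 R$)
$X = -25674$ ($X = -24778 - \left(-28\right) \left(-32\right) = -24778 - 896 = -25674$)
$\frac{W{\left(541,-95 \right)} + 207271}{X + 265788} = \frac{-89 + 207271}{-25674 + 265788} = \frac{207182}{240114} = 207182 \cdot \frac{1}{240114} = \frac{103591}{120057}$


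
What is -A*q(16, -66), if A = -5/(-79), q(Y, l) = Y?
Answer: -80/79 ≈ -1.0127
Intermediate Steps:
A = 5/79 (A = -5*(-1/79) = 5/79 ≈ 0.063291)
-A*q(16, -66) = -5*16/79 = -1*80/79 = -80/79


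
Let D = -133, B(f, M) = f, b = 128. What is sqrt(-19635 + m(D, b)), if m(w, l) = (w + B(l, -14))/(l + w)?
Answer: I*sqrt(19634) ≈ 140.12*I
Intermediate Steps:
m(w, l) = 1 (m(w, l) = (w + l)/(l + w) = (l + w)/(l + w) = 1)
sqrt(-19635 + m(D, b)) = sqrt(-19635 + 1) = sqrt(-19634) = I*sqrt(19634)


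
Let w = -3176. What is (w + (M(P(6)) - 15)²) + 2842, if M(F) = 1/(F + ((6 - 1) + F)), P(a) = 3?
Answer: -13518/121 ≈ -111.72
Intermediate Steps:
M(F) = 1/(5 + 2*F) (M(F) = 1/(F + (5 + F)) = 1/(5 + 2*F))
(w + (M(P(6)) - 15)²) + 2842 = (-3176 + (1/(5 + 2*3) - 15)²) + 2842 = (-3176 + (1/(5 + 6) - 15)²) + 2842 = (-3176 + (1/11 - 15)²) + 2842 = (-3176 + (-164/11)²) + 2842 = (-3176 + 26896/121) + 2842 = -357400/121 + 2842 = -13518/121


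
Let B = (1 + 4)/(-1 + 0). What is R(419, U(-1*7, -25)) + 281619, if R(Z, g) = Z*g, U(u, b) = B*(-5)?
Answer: 292094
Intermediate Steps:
B = -5 (B = 5/(-1) = 5*(-1) = -5)
U(u, b) = 25 (U(u, b) = -5*(-5) = 25)
R(419, U(-1*7, -25)) + 281619 = 419*25 + 281619 = 10475 + 281619 = 292094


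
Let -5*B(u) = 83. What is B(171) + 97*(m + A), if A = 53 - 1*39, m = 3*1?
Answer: 8162/5 ≈ 1632.4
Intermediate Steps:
B(u) = -83/5 (B(u) = -1/5*83 = -83/5)
m = 3
A = 14 (A = 53 - 39 = 14)
B(171) + 97*(m + A) = -83/5 + 97*(3 + 14) = -83/5 + 97*17 = -83/5 + 1649 = 8162/5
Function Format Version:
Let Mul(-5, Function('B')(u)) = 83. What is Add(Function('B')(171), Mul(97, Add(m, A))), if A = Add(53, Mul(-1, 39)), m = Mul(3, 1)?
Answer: Rational(8162, 5) ≈ 1632.4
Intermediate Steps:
Function('B')(u) = Rational(-83, 5) (Function('B')(u) = Mul(Rational(-1, 5), 83) = Rational(-83, 5))
m = 3
A = 14 (A = Add(53, -39) = 14)
Add(Function('B')(171), Mul(97, Add(m, A))) = Add(Rational(-83, 5), Mul(97, Add(3, 14))) = Add(Rational(-83, 5), Mul(97, 17)) = Add(Rational(-83, 5), 1649) = Rational(8162, 5)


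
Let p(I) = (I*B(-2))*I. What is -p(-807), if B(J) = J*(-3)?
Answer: -3907494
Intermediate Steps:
B(J) = -3*J
p(I) = 6*I² (p(I) = (I*(-3*(-2)))*I = (I*6)*I = (6*I)*I = 6*I²)
-p(-807) = -6*(-807)² = -6*651249 = -1*3907494 = -3907494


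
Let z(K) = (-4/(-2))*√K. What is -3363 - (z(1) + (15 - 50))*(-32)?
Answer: -4419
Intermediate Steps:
z(K) = 2*√K (z(K) = (-4*(-½))*√K = 2*√K)
-3363 - (z(1) + (15 - 50))*(-32) = -3363 - (2*√1 + (15 - 50))*(-32) = -3363 - (2*1 - 35)*(-32) = -3363 - (2 - 35)*(-32) = -3363 - (-33)*(-32) = -3363 - 1*1056 = -3363 - 1056 = -4419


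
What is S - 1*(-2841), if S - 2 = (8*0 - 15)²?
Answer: 3068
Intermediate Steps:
S = 227 (S = 2 + (8*0 - 15)² = 2 + (0 - 15)² = 2 + (-15)² = 2 + 225 = 227)
S - 1*(-2841) = 227 - 1*(-2841) = 227 + 2841 = 3068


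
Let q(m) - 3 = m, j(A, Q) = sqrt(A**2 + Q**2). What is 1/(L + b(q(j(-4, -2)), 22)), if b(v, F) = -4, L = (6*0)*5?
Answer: -1/4 ≈ -0.25000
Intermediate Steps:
L = 0 (L = 0*5 = 0)
q(m) = 3 + m
1/(L + b(q(j(-4, -2)), 22)) = 1/(0 - 4) = 1/(-4) = -1/4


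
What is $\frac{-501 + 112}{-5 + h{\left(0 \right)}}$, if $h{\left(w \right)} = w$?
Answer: $\frac{389}{5} \approx 77.8$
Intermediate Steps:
$\frac{-501 + 112}{-5 + h{\left(0 \right)}} = \frac{-501 + 112}{-5 + 0} = - \frac{389}{-5} = \left(-389\right) \left(- \frac{1}{5}\right) = \frac{389}{5}$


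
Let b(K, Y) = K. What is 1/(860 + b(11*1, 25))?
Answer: 1/871 ≈ 0.0011481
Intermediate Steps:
1/(860 + b(11*1, 25)) = 1/(860 + 11*1) = 1/(860 + 11) = 1/871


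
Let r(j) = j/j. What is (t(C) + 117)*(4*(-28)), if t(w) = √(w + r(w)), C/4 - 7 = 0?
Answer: -13104 - 112*√29 ≈ -13707.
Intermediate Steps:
r(j) = 1
C = 28 (C = 28 + 4*0 = 28 + 0 = 28)
t(w) = √(1 + w) (t(w) = √(w + 1) = √(1 + w))
(t(C) + 117)*(4*(-28)) = (√(1 + 28) + 117)*(4*(-28)) = (√29 + 117)*(-112) = (117 + √29)*(-112) = -13104 - 112*√29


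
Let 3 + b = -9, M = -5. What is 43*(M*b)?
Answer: 2580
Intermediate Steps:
b = -12 (b = -3 - 9 = -12)
43*(M*b) = 43*(-5*(-12)) = 43*60 = 2580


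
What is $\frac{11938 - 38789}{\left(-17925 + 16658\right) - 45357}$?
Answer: $\frac{26851}{46624} \approx 0.5759$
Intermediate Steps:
$\frac{11938 - 38789}{\left(-17925 + 16658\right) - 45357} = - \frac{26851}{-1267 - 45357} = - \frac{26851}{-46624} = \left(-26851\right) \left(- \frac{1}{46624}\right) = \frac{26851}{46624}$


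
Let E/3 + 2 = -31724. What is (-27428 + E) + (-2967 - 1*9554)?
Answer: -135127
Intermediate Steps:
E = -95178 (E = -6 + 3*(-31724) = -6 - 95172 = -95178)
(-27428 + E) + (-2967 - 1*9554) = (-27428 - 95178) + (-2967 - 1*9554) = -122606 + (-2967 - 9554) = -122606 - 12521 = -135127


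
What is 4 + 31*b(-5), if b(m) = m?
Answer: -151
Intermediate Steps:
4 + 31*b(-5) = 4 + 31*(-5) = 4 - 155 = -151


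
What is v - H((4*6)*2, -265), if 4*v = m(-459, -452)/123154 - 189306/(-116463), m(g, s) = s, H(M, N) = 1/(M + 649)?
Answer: 673152079452/1666165059749 ≈ 0.40401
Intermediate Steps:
H(M, N) = 1/(649 + M)
v = 969214577/2390480717 (v = (-452/123154 - 189306/(-116463))/4 = (-452*1/123154 - 189306*(-1/116463))/4 = (-226/61577 + 63102/38821)/4 = (¼)*(3876858308/2390480717) = 969214577/2390480717 ≈ 0.40545)
v - H((4*6)*2, -265) = 969214577/2390480717 - 1/(649 + (4*6)*2) = 969214577/2390480717 - 1/(649 + 24*2) = 969214577/2390480717 - 1/(649 + 48) = 969214577/2390480717 - 1/697 = 673152079452/1666165059749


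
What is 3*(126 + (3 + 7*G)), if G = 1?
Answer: 408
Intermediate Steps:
3*(126 + (3 + 7*G)) = 3*(126 + (3 + 7*1)) = 3*(126 + (3 + 7)) = 3*(126 + 10) = 3*136 = 408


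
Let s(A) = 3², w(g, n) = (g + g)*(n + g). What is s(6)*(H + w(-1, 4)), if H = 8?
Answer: 18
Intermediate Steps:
w(g, n) = 2*g*(g + n) (w(g, n) = (2*g)*(g + n) = 2*g*(g + n))
s(A) = 9
s(6)*(H + w(-1, 4)) = 9*(8 + 2*(-1)*(-1 + 4)) = 9*(8 + 2*(-1)*3) = 9*(8 - 6) = 9*2 = 18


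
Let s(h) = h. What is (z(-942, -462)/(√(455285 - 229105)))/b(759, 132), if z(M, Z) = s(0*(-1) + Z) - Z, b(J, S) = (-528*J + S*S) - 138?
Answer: 0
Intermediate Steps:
b(J, S) = -138 + S² - 528*J (b(J, S) = (-528*J + S²) - 138 = (S² - 528*J) - 138 = -138 + S² - 528*J)
z(M, Z) = 0 (z(M, Z) = (0*(-1) + Z) - Z = (0 + Z) - Z = Z - Z = 0)
(z(-942, -462)/(√(455285 - 229105)))/b(759, 132) = (0/(√(455285 - 229105)))/(-138 + 132² - 528*759) = (0/(√226180))/(-138 + 17424 - 400752) = (0/((2*√56545)))/(-383466) = (0*(√56545/113090))*(-1/383466) = 0*(-1/383466) = 0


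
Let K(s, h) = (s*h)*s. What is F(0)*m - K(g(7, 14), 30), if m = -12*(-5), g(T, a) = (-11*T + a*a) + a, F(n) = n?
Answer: -530670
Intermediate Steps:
g(T, a) = a + a² - 11*T (g(T, a) = (-11*T + a²) + a = (a² - 11*T) + a = a + a² - 11*T)
m = 60 (m = -3*(-20) = 60)
K(s, h) = h*s² (K(s, h) = (h*s)*s = h*s²)
F(0)*m - K(g(7, 14), 30) = 0*60 - 30*(14 + 14² - 11*7)² = 0 - 30*(14 + 196 - 77)² = 0 - 30*133² = 0 - 30*17689 = 0 - 1*530670 = 0 - 530670 = -530670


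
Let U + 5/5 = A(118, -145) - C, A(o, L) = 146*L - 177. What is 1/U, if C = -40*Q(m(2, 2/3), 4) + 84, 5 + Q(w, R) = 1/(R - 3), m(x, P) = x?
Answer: -1/21592 ≈ -4.6313e-5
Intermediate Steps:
Q(w, R) = -5 + 1/(-3 + R) (Q(w, R) = -5 + 1/(R - 3) = -5 + 1/(-3 + R))
A(o, L) = -177 + 146*L
C = 244 (C = -40*(16 - 5*4)/(-3 + 4) + 84 = -40*(16 - 20)/1 + 84 = -40*(-4) + 84 = 160 + 84 = 244)
U = -21592 (U = -1 + ((-177 + 146*(-145)) - 1*244) = -1 + ((-177 - 21170) - 244) = -1 + (-21347 - 244) = -1 - 21591 = -21592)
1/U = 1/(-21592) = -1/21592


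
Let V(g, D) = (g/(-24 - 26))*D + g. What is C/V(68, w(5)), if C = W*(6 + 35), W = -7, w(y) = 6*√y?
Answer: -35875/7888 - 4305*√5/7888 ≈ -5.7684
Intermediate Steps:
C = -287 (C = -7*(6 + 35) = -7*41 = -287)
V(g, D) = g - D*g/50 (V(g, D) = (g/(-50))*D + g = (-g/50)*D + g = -D*g/50 + g = g - D*g/50)
C/V(68, w(5)) = -287*25/(34*(50 - 6*√5)) = -287/(68 - 204*√5/25)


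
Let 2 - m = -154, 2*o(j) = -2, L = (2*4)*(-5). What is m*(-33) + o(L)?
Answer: -5149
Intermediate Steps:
L = -40 (L = 8*(-5) = -40)
o(j) = -1 (o(j) = (1/2)*(-2) = -1)
m = 156 (m = 2 - 1*(-154) = 2 + 154 = 156)
m*(-33) + o(L) = 156*(-33) - 1 = -5148 - 1 = -5149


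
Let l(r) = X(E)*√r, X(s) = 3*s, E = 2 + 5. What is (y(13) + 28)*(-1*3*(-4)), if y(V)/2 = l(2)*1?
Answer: 336 + 504*√2 ≈ 1048.8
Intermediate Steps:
E = 7
l(r) = 21*√r (l(r) = (3*7)*√r = 21*√r)
y(V) = 42*√2 (y(V) = 2*((21*√2)*1) = 2*(21*√2) = 42*√2)
(y(13) + 28)*(-1*3*(-4)) = (42*√2 + 28)*(-1*3*(-4)) = (28 + 42*√2)*(-3*(-4)) = (28 + 42*√2)*12 = 336 + 504*√2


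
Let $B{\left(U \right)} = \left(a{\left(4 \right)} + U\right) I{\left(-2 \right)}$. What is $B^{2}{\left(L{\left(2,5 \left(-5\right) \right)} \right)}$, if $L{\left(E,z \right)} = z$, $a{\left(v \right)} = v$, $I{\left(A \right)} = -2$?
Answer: $1764$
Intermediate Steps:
$B{\left(U \right)} = -8 - 2 U$ ($B{\left(U \right)} = \left(4 + U\right) \left(-2\right) = -8 - 2 U$)
$B^{2}{\left(L{\left(2,5 \left(-5\right) \right)} \right)} = \left(-8 - 2 \cdot 5 \left(-5\right)\right)^{2} = \left(-8 - -50\right)^{2} = \left(-8 + 50\right)^{2} = 42^{2} = 1764$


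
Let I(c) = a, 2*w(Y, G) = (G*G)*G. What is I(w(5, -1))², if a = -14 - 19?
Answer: 1089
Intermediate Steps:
a = -33
w(Y, G) = G³/2 (w(Y, G) = ((G*G)*G)/2 = (G²*G)/2 = G³/2)
I(c) = -33
I(w(5, -1))² = (-33)² = 1089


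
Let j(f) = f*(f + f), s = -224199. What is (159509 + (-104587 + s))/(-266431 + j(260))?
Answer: 169277/131231 ≈ 1.2899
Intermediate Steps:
j(f) = 2*f**2 (j(f) = f*(2*f) = 2*f**2)
(159509 + (-104587 + s))/(-266431 + j(260)) = (159509 + (-104587 - 224199))/(-266431 + 2*260**2) = (159509 - 328786)/(-266431 + 2*67600) = -169277/(-266431 + 135200) = -169277/(-131231) = -169277*(-1/131231) = 169277/131231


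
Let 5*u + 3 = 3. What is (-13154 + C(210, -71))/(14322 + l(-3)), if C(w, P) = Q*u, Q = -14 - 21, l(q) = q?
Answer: -13154/14319 ≈ -0.91864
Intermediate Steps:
u = 0 (u = -⅗ + (⅕)*3 = -⅗ + ⅗ = 0)
Q = -35
C(w, P) = 0 (C(w, P) = -35*0 = 0)
(-13154 + C(210, -71))/(14322 + l(-3)) = (-13154 + 0)/(14322 - 3) = -13154/14319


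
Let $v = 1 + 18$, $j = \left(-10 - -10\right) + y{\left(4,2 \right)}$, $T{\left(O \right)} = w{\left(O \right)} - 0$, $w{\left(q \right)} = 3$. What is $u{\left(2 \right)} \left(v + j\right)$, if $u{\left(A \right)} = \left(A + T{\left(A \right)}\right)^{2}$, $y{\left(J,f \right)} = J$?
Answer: $575$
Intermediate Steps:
$T{\left(O \right)} = 3$ ($T{\left(O \right)} = 3 - 0 = 3 + 0 = 3$)
$j = 4$ ($j = \left(-10 - -10\right) + 4 = \left(-10 + 10\right) + 4 = 0 + 4 = 4$)
$v = 19$
$u{\left(A \right)} = \left(3 + A\right)^{2}$ ($u{\left(A \right)} = \left(A + 3\right)^{2} = \left(3 + A\right)^{2}$)
$u{\left(2 \right)} \left(v + j\right) = \left(3 + 2\right)^{2} \left(19 + 4\right) = 5^{2} \cdot 23 = 25 \cdot 23 = 575$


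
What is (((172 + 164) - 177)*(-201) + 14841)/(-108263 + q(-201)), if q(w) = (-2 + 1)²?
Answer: 8559/54131 ≈ 0.15812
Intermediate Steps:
q(w) = 1 (q(w) = (-1)² = 1)
(((172 + 164) - 177)*(-201) + 14841)/(-108263 + q(-201)) = (((172 + 164) - 177)*(-201) + 14841)/(-108263 + 1) = ((336 - 177)*(-201) + 14841)/(-108262) = (159*(-201) + 14841)*(-1/108262) = (-31959 + 14841)*(-1/108262) = -17118*(-1/108262) = 8559/54131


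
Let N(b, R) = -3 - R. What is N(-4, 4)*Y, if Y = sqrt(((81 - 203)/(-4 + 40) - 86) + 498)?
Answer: -7*sqrt(14710)/6 ≈ -141.50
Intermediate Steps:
Y = sqrt(14710)/6 (Y = sqrt((-122/36 - 86) + 498) = sqrt((-122*1/36 - 86) + 498) = sqrt((-61/18 - 86) + 498) = sqrt(-1609/18 + 498) = sqrt(7355/18) = sqrt(14710)/6 ≈ 20.214)
N(-4, 4)*Y = (-3 - 1*4)*(sqrt(14710)/6) = (-3 - 4)*(sqrt(14710)/6) = -7*sqrt(14710)/6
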